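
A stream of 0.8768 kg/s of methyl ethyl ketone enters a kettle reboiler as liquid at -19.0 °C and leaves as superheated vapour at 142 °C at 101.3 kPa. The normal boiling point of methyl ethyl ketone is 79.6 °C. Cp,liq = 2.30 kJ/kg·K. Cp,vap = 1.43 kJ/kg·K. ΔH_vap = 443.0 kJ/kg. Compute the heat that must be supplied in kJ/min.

Q = 39900 kJ/min

liquid -19.0→79.6 °C: 226.78 kJ/kg
vaporisation at 79.6 °C: 443 kJ/kg
vapour 79.6→142 °C: 89.232 kJ/kg
Δh = 226.78 + 443 + 89.232 = 759.01 kJ/kg
Q = ṁ·Δh = 0.8768 kg/s × 759.01 kJ/kg = 665.5 kJ/s
|Q| = 665.5 kW = 39930 kJ/min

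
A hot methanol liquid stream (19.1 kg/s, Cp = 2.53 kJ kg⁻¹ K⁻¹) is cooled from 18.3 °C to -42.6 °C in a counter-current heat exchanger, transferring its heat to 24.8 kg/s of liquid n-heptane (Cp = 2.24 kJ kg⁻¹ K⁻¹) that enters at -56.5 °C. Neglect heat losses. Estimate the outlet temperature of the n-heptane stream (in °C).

T_c,out = -3.52 °C

Heat released by hot stream: Q = 19.1 × 2.53 × (18.3 − -42.6) = 2942.9 kJ/s
Energy balance on cold side (adiabatic exchanger): Q = ṁ_c·Cp_c·(T_c,out − T_c,in)
T_c,out = -56.5 + 2942.9/(24.8 × 2.24) = -3.5249 °C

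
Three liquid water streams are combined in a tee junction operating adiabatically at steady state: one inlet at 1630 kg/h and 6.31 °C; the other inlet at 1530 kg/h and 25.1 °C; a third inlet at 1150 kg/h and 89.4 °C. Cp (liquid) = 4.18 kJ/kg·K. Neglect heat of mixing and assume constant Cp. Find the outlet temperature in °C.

Adiabatic, steady state ⇒ Σ ṁᵢCp,ᵢ(T_out − Tᵢ) = 0
T_out = Σ ṁᵢCp,ᵢTᵢ / Σ ṁᵢCp,ᵢ
      = 633260 / 18016 = 35.15 °C

T_out = 35.2 °C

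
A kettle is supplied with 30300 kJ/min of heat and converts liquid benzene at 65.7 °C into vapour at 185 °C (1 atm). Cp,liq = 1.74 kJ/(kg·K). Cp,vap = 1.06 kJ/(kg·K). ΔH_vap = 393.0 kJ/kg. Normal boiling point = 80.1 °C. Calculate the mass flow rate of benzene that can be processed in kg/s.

Δh = 1.74×(80.1−65.7) + 393.0 + 1.06×(185−80.1) = 529.25 kJ/kg
Q = 30300 kJ/min = 505 kJ/s = 505 kJ/s
ṁ = Q/Δh = 505 / 529.25 = 0.95418 kg/s

ṁ = 0.954 kg/s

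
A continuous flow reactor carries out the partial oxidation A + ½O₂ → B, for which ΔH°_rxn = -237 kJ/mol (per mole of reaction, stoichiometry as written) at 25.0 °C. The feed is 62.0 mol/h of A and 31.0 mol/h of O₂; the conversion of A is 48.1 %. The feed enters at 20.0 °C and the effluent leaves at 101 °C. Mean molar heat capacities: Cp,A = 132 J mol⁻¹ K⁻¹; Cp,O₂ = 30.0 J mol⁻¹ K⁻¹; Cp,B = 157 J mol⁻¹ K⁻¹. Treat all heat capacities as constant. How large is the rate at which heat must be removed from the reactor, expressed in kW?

Extent of reaction ξ = 0.481 × 62.0 = 29.822 mol/h
Reaction term: ξ·ΔH°_rxn = 29.822 × -237 = -7067.8 kJ/h
Sensible, feed 20.0→25 °C: 45.57 kJ/h
Outlet flows (mol/h): A 32.178, O₂ 16.089, B 29.822
Sensible, products 25→101 °C: 715.33 kJ/h
Q = ΔH = -6306.9 kJ/h = -1.7519 kW
Heat removed = 1.7519 kW

Q_out = 1.75 kW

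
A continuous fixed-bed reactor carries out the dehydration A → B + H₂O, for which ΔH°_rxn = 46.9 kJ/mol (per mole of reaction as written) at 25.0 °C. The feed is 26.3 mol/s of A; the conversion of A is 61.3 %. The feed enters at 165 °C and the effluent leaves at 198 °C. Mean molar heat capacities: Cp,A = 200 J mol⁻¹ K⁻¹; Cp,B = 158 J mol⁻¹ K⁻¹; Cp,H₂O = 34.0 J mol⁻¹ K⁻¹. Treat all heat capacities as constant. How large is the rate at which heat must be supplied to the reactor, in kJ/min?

Extent of reaction ξ = 0.613 × 26.3 = 16.122 mol/s
Reaction term: ξ·ΔH°_rxn = 16.122 × 46.9 = 756.12 kJ/s
Sensible, feed 165→25 °C: -736.4 kJ/s
Outlet flows (mol/s): A 10.178, B 16.122, H₂O 16.122
Sensible, products 25→198 °C: 887.67 kJ/s
Q = ΔH = 907.38 kJ/s = 907.38 kW
Heat supplied = 54443 kJ/min

Q_in = 54400 kJ/min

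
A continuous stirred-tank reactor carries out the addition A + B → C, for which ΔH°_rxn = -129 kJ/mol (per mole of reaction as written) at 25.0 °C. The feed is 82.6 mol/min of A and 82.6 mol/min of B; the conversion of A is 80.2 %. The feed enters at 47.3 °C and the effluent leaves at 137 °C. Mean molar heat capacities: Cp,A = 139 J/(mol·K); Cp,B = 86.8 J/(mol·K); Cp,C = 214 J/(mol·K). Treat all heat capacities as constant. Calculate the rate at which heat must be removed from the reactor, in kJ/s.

Q_out = 116 kJ/s

Extent of reaction ξ = 0.802 × 82.6 = 66.245 mol/min
Reaction term: ξ·ΔH°_rxn = 66.245 × -129 = -8545.6 kJ/min
Sensible, feed 47.3→25 °C: -415.92 kJ/min
Outlet flows (mol/min): A 16.355, B 16.355, C 66.245
Sensible, products 25→137 °C: 2001.4 kJ/min
Q = ΔH = -6960.2 kJ/min = -116 kW
Heat removed = 116 kJ/s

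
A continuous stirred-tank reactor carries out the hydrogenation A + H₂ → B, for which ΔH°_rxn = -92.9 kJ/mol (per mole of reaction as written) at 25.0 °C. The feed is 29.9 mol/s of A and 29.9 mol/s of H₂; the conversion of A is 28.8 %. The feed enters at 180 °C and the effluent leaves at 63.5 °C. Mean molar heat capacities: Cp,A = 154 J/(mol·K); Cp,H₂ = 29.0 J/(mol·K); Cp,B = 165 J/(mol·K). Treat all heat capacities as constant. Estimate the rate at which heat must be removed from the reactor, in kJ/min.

Extent of reaction ξ = 0.288 × 29.9 = 8.6112 mol/s
Reaction term: ξ·ΔH°_rxn = 8.6112 × -92.9 = -799.98 kJ/s
Sensible, feed 180→25 °C: -848.11 kJ/s
Outlet flows (mol/s): A 21.289, H₂ 21.289, B 8.6112
Sensible, products 25→63.5 °C: 204.69 kJ/s
Q = ΔH = -1443.4 kJ/s = -1443.4 kW
Heat removed = 86604 kJ/min

Q_out = 86600 kJ/min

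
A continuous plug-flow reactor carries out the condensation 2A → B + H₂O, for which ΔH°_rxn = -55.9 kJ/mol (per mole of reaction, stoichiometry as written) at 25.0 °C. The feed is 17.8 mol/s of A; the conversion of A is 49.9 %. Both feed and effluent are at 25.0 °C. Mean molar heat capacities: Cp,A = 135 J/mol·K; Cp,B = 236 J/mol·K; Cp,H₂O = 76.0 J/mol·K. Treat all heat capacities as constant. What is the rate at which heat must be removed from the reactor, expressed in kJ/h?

Extent of reaction ξ = 0.499 × 17.8 / 2 = 4.4411 mol/s
Reaction term: ξ·ΔH°_rxn = 4.4411 × -55.9 = -248.26 kJ/s
Q = ΔH = -248.26 kJ/s = -248.26 kW
Heat removed = 893730 kJ/h

Q_out = 894000 kJ/h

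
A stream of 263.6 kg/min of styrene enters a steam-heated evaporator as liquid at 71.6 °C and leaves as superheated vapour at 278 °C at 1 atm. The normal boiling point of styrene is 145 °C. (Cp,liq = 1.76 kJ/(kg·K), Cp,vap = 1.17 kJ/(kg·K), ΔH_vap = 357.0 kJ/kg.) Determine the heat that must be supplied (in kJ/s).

Q = 2820 kJ/s

liquid 71.6→145 °C: 129.18 kJ/kg
vaporisation at 145 °C: 357 kJ/kg
vapour 145→278 °C: 155.61 kJ/kg
Δh = 129.18 + 357 + 155.61 = 641.79 kJ/kg
Q = ṁ·Δh = 263.6 kg/min × 641.79 kJ/kg = 169180 kJ/min
|Q| = 2819.6 kW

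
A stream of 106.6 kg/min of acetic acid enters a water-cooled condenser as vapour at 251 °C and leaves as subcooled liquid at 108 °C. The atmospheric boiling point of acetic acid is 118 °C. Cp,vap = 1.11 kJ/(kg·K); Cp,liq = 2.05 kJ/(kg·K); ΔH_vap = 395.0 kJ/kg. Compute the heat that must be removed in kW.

vapour 251→118 °C: -147.63 kJ/kg
condensation at 118 °C: -395 kJ/kg
liquid 118→108 °C: -20.5 kJ/kg
Δh = -147.63 + -395 + -20.5 = -563.13 kJ/kg
Q = ṁ·Δh = 106.6 kg/min × -563.13 kJ/kg = -60030 kJ/min
|Q| = 1000.5 kW

Q_c = 1000 kW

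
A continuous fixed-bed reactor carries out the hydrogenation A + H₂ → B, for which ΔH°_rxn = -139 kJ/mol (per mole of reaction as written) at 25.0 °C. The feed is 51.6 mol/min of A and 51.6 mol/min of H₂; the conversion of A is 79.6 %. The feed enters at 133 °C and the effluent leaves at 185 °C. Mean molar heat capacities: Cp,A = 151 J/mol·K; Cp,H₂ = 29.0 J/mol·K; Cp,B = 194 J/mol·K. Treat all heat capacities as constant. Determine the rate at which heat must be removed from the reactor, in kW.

Q_out = 85.6 kW

Extent of reaction ξ = 0.796 × 51.6 = 41.074 mol/min
Reaction term: ξ·ΔH°_rxn = 41.074 × -139 = -5709.2 kJ/min
Sensible, feed 133→25 °C: -1003.1 kJ/min
Outlet flows (mol/min): A 10.526, H₂ 10.526, B 41.074
Sensible, products 25→185 °C: 1578.1 kJ/min
Q = ΔH = -5134.2 kJ/min = -85.571 kW
Heat removed = 85.571 kW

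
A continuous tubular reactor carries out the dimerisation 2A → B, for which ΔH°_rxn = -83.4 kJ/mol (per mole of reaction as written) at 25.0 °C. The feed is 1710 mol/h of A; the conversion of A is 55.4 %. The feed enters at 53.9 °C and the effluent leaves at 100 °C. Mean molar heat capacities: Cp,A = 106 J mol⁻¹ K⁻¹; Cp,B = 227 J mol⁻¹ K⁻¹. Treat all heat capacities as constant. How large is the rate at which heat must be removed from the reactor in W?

Q_out = 8500 W

Extent of reaction ξ = 0.554 × 1710 / 2 = 473.67 mol/h
Reaction term: ξ·ΔH°_rxn = 473.67 × -83.4 = -39504 kJ/h
Sensible, feed 53.9→25 °C: -5238.4 kJ/h
Outlet flows (mol/h): A 762.66, B 473.67
Sensible, products 25→100 °C: 14127 kJ/h
Q = ΔH = -30615 kJ/h = -8.5042 kW
Heat removed = 8504.2 W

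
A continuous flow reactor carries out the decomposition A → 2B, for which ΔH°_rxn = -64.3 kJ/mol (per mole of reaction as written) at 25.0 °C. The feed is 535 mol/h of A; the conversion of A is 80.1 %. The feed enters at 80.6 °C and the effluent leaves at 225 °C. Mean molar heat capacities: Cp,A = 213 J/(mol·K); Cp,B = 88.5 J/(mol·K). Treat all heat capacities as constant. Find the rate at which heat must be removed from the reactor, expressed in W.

Q_out = 3940 W

Extent of reaction ξ = 0.801 × 535 = 428.54 mol/h
Reaction term: ξ·ΔH°_rxn = 428.54 × -64.3 = -27555 kJ/h
Sensible, feed 80.6→25 °C: -6335.9 kJ/h
Outlet flows (mol/h): A 106.46, B 857.07
Sensible, products 25→225 °C: 19706 kJ/h
Q = ΔH = -14185 kJ/h = -3.9403 kW
Heat removed = 3940.3 W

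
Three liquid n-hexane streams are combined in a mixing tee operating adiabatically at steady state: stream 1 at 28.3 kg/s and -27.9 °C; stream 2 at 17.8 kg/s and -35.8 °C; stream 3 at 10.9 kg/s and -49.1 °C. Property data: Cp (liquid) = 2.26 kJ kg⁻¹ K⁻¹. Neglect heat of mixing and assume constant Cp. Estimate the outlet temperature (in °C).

No heat crosses the boundary, so H_out = H_in.
Σ ṁᵢCp,ᵢTᵢ = 28.3×2.26×-27.9 + 17.8×2.26×-35.8 + 10.9×2.26×-49.1 = -4434.1
Σ ṁᵢCp,ᵢ = 28.3×2.26 + 17.8×2.26 + 10.9×2.26 = 128.82
T_out = -4434.1 / 128.82 = -34.421 °C

T_out = -34.4 °C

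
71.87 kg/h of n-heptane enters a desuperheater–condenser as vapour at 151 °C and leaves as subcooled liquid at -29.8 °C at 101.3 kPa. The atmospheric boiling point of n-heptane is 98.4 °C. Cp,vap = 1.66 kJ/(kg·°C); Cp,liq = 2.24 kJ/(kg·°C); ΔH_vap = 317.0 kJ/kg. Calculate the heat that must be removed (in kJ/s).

Q_c = 13.8 kJ/s

vapour 151→98.4 °C: -87.316 kJ/kg
condensation at 98.4 °C: -317 kJ/kg
liquid 98.4→-29.8 °C: -287.17 kJ/kg
Δh = -87.316 + -317 + -287.17 = -691.48 kJ/kg
Q = ṁ·Δh = 71.87 kg/h × -691.48 kJ/kg = -49697 kJ/h
|Q| = 13.805 kW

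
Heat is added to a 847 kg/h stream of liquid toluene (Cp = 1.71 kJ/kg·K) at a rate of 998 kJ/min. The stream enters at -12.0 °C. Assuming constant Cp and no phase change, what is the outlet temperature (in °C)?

T_out = 29.3 °C

Q = 998 kJ/min = 59880 kJ/h
ΔT = Q/(ṁ·Cp) = 59880/(847×1.71) = 41.343 K
T_out = -12.0 + 41.343 = 29.343 °C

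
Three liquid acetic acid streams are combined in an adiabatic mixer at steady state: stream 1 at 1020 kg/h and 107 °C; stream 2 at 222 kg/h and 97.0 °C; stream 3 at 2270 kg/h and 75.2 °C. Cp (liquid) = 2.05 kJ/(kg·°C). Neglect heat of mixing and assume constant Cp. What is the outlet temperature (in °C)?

Adiabatic, steady state ⇒ Σ ṁᵢCp,ᵢ(T_out − Tᵢ) = 0
Σ ṁᵢCp,ᵢTᵢ = 1020×2.05×107 + 222×2.05×97.0 + 2270×2.05×75.2 = 617820
Σ ṁᵢCp,ᵢ = 1020×2.05 + 222×2.05 + 2270×2.05 = 7199.6
T_out = 617820 / 7199.6 = 85.814 °C

T_out = 85.8 °C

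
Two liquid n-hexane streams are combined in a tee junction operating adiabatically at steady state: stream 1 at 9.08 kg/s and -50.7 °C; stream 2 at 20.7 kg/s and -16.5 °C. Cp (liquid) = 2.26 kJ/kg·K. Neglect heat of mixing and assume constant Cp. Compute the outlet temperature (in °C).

T_out = -26.9 °C

Energy balance with Q = 0: Σ ṁᵢCp,ᵢ(T_out − Tᵢ) = 0
T_out = Σ ṁᵢCp,ᵢTᵢ / Σ ṁᵢCp,ᵢ
      = -1812.3 / 67.303 = -26.928 °C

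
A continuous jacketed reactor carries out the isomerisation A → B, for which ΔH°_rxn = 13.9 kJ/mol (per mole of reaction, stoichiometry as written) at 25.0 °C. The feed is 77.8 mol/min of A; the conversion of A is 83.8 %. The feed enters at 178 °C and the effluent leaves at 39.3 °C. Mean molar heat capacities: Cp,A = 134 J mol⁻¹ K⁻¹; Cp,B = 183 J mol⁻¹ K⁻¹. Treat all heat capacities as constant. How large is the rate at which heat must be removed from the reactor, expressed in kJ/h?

Extent of reaction ξ = 0.838 × 77.8 = 65.196 mol/min
Reaction term: ξ·ΔH°_rxn = 65.196 × 13.9 = 906.23 kJ/min
Sensible, feed 178→25 °C: -1595.1 kJ/min
Outlet flows (mol/min): A 12.604, B 65.196
Sensible, products 25→39.3 °C: 194.76 kJ/min
Q = ΔH = -494.06 kJ/min = -8.2344 kW
Heat removed = 29644 kJ/h

Q_out = 29600 kJ/h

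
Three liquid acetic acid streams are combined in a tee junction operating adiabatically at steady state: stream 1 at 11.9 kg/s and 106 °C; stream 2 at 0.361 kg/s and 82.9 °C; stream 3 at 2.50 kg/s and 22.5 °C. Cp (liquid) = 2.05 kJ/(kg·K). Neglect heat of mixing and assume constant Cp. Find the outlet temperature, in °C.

T_out = 91.3 °C

No heat crosses the boundary, so H_out = H_in.
T_out = Σ ṁᵢCp,ᵢTᵢ / Σ ṁᵢCp,ᵢ
      = 2762.5 / 30.26 = 91.293 °C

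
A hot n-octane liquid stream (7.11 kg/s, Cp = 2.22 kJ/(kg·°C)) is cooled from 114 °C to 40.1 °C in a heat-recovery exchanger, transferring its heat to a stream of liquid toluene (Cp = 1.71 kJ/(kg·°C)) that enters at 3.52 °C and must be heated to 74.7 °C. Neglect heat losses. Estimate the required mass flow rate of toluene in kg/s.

ṁ_c = 9.58 kg/s

Heat released by hot stream: Q = 7.11 × 2.22 × (114 − 40.1) = 1166.5 kJ/s
Energy balance on cold side (adiabatic exchanger): Q = ṁ_c·Cp_c·(T_c,out − T_c,in)
ṁ_c = 1166.5 / [1.71 × (74.7 − 3.52)] = 9.5833 kg/s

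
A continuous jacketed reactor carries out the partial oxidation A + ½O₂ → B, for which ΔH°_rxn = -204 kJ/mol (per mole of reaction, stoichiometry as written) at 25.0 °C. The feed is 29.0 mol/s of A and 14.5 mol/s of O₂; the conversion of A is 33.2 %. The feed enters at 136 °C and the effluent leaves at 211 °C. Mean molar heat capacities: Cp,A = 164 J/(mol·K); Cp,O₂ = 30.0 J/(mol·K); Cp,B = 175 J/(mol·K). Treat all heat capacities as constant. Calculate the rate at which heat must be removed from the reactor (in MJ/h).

Extent of reaction ξ = 0.332 × 29.0 = 9.628 mol/s
Reaction term: ξ·ΔH°_rxn = 9.628 × -204 = -1964.1 kJ/s
Sensible, feed 136→25 °C: -576.2 kJ/s
Outlet flows (mol/s): A 19.372, O₂ 9.686, B 9.628
Sensible, products 25→211 °C: 958.36 kJ/s
Q = ΔH = -1582 kJ/s = -1582 kW
Heat removed = 5695 MJ/h

Q_out = 5700 MJ/h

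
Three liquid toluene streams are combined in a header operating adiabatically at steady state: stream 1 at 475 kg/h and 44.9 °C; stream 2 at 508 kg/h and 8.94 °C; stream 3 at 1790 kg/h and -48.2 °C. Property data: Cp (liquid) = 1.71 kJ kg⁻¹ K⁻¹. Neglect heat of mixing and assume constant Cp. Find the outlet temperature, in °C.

Energy balance with Q = 0: Σ ṁᵢCp,ᵢ(T_out − Tᵢ) = 0
T_out = Σ ṁᵢCp,ᵢTᵢ / Σ ṁᵢCp,ᵢ
      = -103300 / 4741.8 = -21.785 °C

T_out = -21.8 °C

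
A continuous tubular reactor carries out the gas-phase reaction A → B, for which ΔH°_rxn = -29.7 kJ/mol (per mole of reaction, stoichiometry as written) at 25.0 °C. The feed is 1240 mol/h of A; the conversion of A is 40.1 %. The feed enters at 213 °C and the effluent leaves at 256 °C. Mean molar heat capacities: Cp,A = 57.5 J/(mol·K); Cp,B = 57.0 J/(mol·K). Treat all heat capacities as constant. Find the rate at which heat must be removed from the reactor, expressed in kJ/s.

Extent of reaction ξ = 0.401 × 1240 = 497.24 mol/h
Reaction term: ξ·ΔH°_rxn = 497.24 × -29.7 = -14768 kJ/h
Sensible, feed 213→25 °C: -13404 kJ/h
Outlet flows (mol/h): A 742.76, B 497.24
Sensible, products 25→256 °C: 16413 kJ/h
Q = ΔH = -11760 kJ/h = -3.2665 kW
Heat removed = 3.2665 kJ/s

Q_out = 3.27 kJ/s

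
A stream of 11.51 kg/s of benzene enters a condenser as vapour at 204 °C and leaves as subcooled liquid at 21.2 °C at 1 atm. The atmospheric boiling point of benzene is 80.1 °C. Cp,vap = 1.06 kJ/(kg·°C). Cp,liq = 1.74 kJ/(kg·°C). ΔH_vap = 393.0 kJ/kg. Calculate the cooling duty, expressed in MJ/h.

Q_c = 26000 MJ/h

vapour 204→80.1 °C: -131.33 kJ/kg
condensation at 80.1 °C: -393 kJ/kg
liquid 80.1→21.2 °C: -102.49 kJ/kg
Δh = -131.33 + -393 + -102.49 = -626.82 kJ/kg
Q = ṁ·Δh = 11.51 kg/s × -626.82 kJ/kg = -7214.7 kJ/s
|Q| = 7214.7 kW = 25973 MJ/h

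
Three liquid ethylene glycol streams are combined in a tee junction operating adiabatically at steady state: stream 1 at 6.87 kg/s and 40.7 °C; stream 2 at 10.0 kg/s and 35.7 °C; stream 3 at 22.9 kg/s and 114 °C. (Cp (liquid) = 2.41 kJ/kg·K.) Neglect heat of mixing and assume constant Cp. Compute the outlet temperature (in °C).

Energy balance with Q = 0: Σ ṁᵢCp,ᵢ(T_out − Tᵢ) = 0
Σ ṁᵢCp,ᵢTᵢ = 6.87×2.41×40.7 + 10.0×2.41×35.7 + 22.9×2.41×114 = 7825.8
Σ ṁᵢCp,ᵢ = 6.87×2.41 + 10.0×2.41 + 22.9×2.41 = 95.846
T_out = 7825.8 / 95.846 = 81.65 °C

T_out = 81.6 °C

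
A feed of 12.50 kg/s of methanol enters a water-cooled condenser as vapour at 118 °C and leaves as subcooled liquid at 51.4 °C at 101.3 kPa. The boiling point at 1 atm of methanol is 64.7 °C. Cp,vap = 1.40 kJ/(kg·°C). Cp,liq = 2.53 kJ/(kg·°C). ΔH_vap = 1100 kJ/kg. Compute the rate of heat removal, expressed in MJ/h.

vapour 118→64.7 °C: -74.62 kJ/kg
condensation at 64.7 °C: -1100 kJ/kg
liquid 64.7→51.4 °C: -33.649 kJ/kg
Δh = -74.62 + -1100 + -33.649 = -1208.3 kJ/kg
Q = ṁ·Δh = 12.50 kg/s × -1208.3 kJ/kg = -15103 kJ/s
|Q| = 15103 kW = 54372 MJ/h

Q_c = 54400 MJ/h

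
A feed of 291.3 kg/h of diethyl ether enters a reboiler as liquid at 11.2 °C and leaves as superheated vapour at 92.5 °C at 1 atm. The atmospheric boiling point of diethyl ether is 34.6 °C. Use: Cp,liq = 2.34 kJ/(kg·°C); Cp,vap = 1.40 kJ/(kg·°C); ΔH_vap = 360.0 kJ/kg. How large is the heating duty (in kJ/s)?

Q = 40.1 kJ/s

liquid 11.2→34.6 °C: 54.756 kJ/kg
vaporisation at 34.6 °C: 360 kJ/kg
vapour 34.6→92.5 °C: 81.06 kJ/kg
Δh = 54.756 + 360 + 81.06 = 495.82 kJ/kg
Q = ṁ·Δh = 291.3 kg/h × 495.82 kJ/kg = 144430 kJ/h
|Q| = 40.12 kW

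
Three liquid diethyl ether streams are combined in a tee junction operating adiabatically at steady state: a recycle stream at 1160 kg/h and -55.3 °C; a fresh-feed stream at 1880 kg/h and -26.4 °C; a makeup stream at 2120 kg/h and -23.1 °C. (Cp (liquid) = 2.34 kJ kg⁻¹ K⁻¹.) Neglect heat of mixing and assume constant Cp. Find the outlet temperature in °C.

Adiabatic, steady state ⇒ Σ ṁᵢCp,ᵢ(T_out − Tᵢ) = 0
Σ ṁᵢCp,ᵢTᵢ = 1160×2.34×-55.3 + 1880×2.34×-26.4 + 2120×2.34×-23.1 = -380840
Σ ṁᵢCp,ᵢ = 1160×2.34 + 1880×2.34 + 2120×2.34 = 12074
T_out = -380840 / 12074 = -31.541 °C

T_out = -31.5 °C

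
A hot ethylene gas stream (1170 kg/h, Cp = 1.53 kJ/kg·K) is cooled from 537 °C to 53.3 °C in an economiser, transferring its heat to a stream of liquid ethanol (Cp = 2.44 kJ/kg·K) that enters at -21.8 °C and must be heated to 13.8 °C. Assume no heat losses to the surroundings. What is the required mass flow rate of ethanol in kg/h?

ṁ_c = 9970 kg/h

Heat released by hot stream: Q = 1170 × 1.53 × (537 − 53.3) = 865870 kJ/h
Energy balance on cold side (adiabatic exchanger): Q = ṁ_c·Cp_c·(T_c,out − T_c,in)
ṁ_c = 865870 / [2.44 × (13.8 − -21.8)] = 9968.1 kg/h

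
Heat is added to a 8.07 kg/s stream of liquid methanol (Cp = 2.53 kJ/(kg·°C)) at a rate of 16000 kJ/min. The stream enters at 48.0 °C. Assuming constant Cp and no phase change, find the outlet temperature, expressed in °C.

T_out = 61.1 °C

Q = 16000 kJ/min = 266.67 kJ/s
ΔT = Q/(ṁ·Cp) = 266.67/(8.07×2.53) = 13.061 K
T_out = 48.0 + 13.061 = 61.061 °C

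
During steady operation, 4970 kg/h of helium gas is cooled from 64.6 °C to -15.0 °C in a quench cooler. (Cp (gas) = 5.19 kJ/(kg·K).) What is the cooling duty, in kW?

Q = ṁ·Cp·ΔT = 4970 × 5.19 × (-15.0 − 64.6) = -2.0532e+06 kJ/h
Converting: 2.0532e+06 / 3600 s = 570.34 kW

Q_c = 570 kW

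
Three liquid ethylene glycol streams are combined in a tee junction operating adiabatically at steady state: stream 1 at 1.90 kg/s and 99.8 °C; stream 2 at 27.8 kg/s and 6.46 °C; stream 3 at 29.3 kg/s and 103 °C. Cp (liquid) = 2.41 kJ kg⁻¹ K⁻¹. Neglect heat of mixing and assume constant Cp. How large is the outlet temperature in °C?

T_out = 57.4 °C

Energy balance with Q = 0: Σ ṁᵢCp,ᵢ(T_out − Tᵢ) = 0
T_out = Σ ṁᵢCp,ᵢTᵢ / Σ ṁᵢCp,ᵢ
      = 8162.9 / 142.19 = 57.409 °C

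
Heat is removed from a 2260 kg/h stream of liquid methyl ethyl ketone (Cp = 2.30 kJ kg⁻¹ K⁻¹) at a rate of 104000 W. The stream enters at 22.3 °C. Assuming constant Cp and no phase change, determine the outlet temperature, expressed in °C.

T_out = -49.7 °C

Q = 104000 W = 374400 kJ/h
ΔT = Q/(ṁ·Cp) = 374400/(2260×2.30) = 72.028 K
T_out = 22.3 − 72.028 = -49.728 °C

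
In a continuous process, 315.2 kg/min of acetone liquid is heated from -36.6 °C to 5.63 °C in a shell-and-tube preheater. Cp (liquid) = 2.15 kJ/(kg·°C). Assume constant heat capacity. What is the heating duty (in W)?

Q = 477000 W

Q = ṁ·Cp·ΔT = 315.2 × 2.15 × (5.63 − -36.6) = 28618 kJ/min
Converting: 28618 / 60 s = 476.97 kW
Heating duty = 476970 W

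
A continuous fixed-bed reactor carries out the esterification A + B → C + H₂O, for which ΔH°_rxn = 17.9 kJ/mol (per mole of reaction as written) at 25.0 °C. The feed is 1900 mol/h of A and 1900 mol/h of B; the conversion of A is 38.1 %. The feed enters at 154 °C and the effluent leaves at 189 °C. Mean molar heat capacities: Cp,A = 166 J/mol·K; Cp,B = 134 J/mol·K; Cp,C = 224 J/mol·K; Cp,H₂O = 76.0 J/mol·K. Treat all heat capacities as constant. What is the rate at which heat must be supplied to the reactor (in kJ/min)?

Extent of reaction ξ = 0.381 × 1900 = 723.9 mol/h
Reaction term: ξ·ΔH°_rxn = 723.9 × 17.9 = 12958 kJ/h
Sensible, feed 154→25 °C: -73530 kJ/h
Outlet flows (mol/h): A 1176.1, B 1176.1, C 723.9, H₂O 723.9
Sensible, products 25→189 °C: 93480 kJ/h
Q = ΔH = 32908 kJ/h = 9.1411 kW
Heat supplied = 548.46 kJ/min

Q_in = 548 kJ/min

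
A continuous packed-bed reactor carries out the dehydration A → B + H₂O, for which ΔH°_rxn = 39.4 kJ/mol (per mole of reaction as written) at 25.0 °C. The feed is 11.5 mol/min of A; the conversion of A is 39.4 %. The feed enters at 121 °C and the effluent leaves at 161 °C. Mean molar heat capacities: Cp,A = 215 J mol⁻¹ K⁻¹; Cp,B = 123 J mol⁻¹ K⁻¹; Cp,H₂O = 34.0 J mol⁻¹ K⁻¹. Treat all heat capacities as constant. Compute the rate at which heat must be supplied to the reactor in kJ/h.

Extent of reaction ξ = 0.394 × 11.5 = 4.531 mol/min
Reaction term: ξ·ΔH°_rxn = 4.531 × 39.4 = 178.52 kJ/min
Sensible, feed 121→25 °C: -237.36 kJ/min
Outlet flows (mol/min): A 6.969, B 4.531, H₂O 4.531
Sensible, products 25→161 °C: 300.52 kJ/min
Q = ΔH = 241.68 kJ/min = 4.028 kW
Heat supplied = 14501 kJ/h

Q_in = 14500 kJ/h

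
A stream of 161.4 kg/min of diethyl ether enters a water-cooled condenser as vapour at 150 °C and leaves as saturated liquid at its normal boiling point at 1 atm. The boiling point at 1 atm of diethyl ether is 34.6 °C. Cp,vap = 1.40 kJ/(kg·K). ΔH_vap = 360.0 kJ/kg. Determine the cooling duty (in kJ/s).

Q_c = 1400 kJ/s

vapour 150→34.6 °C: -161.56 kJ/kg
condensation at 34.6 °C: -360 kJ/kg
Δh = -161.56 + -360 = -521.56 kJ/kg
Q = ṁ·Δh = 161.4 kg/min × -521.56 kJ/kg = -84180 kJ/min
|Q| = 1403 kW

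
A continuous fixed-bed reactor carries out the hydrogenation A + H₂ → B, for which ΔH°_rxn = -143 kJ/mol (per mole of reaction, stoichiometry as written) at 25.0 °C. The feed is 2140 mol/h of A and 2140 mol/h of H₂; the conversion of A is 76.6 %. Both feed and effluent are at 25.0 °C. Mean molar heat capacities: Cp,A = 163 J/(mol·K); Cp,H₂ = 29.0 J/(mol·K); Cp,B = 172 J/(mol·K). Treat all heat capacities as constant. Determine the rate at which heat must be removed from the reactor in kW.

Extent of reaction ξ = 0.766 × 2140 = 1639.2 mol/h
Reaction term: ξ·ΔH°_rxn = 1639.2 × -143 = -234410 kJ/h
Q = ΔH = -234410 kJ/h = -65.114 kW
Heat removed = 65.114 kW

Q_out = 65.1 kW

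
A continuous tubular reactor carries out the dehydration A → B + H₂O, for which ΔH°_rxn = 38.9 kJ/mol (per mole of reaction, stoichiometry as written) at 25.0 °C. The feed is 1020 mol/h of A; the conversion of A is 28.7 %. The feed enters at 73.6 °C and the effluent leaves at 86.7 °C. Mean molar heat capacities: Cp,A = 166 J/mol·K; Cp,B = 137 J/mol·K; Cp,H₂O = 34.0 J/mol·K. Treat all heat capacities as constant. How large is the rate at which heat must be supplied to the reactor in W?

Extent of reaction ξ = 0.287 × 1020 = 292.74 mol/h
Reaction term: ξ·ΔH°_rxn = 292.74 × 38.9 = 11388 kJ/h
Sensible, feed 73.6→25 °C: -8229 kJ/h
Outlet flows (mol/h): A 727.26, B 292.74, H₂O 292.74
Sensible, products 25→86.7 °C: 10537 kJ/h
Q = ΔH = 13696 kJ/h = 3.8044 kW
Heat supplied = 3804.4 W

Q_in = 3800 W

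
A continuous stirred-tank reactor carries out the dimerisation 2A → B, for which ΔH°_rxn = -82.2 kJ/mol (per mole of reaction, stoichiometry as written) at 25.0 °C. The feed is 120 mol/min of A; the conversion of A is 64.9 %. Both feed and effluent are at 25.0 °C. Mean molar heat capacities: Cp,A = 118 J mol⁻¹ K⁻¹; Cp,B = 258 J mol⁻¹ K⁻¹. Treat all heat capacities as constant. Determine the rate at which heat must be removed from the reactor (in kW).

Extent of reaction ξ = 0.649 × 120 / 2 = 38.94 mol/min
Reaction term: ξ·ΔH°_rxn = 38.94 × -82.2 = -3200.9 kJ/min
Q = ΔH = -3200.9 kJ/min = -53.348 kW
Heat removed = 53.348 kW

Q_out = 53.3 kW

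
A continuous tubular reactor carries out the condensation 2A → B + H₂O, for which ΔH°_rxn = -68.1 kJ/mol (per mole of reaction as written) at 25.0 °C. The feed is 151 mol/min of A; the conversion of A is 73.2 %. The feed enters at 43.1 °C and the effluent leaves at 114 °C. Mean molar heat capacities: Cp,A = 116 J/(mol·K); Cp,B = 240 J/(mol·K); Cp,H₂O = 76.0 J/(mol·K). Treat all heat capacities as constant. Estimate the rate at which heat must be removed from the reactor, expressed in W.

Extent of reaction ξ = 0.732 × 151 / 2 = 55.266 mol/min
Reaction term: ξ·ΔH°_rxn = 55.266 × -68.1 = -3763.6 kJ/min
Sensible, feed 43.1→25 °C: -317.04 kJ/min
Outlet flows (mol/min): A 40.468, B 55.266, H₂O 55.266
Sensible, products 25→114 °C: 1972.1 kJ/min
Q = ΔH = -2108.6 kJ/min = -35.143 kW
Heat removed = 35143 W

Q_out = 35100 W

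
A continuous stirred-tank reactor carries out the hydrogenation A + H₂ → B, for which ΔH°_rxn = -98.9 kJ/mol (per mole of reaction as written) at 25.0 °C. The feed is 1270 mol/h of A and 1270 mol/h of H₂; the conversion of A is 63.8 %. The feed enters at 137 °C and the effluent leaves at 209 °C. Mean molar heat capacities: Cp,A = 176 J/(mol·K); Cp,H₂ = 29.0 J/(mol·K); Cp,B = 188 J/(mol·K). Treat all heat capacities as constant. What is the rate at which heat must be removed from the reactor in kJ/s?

Q_out = 17.8 kJ/s

Extent of reaction ξ = 0.638 × 1270 = 810.26 mol/h
Reaction term: ξ·ΔH°_rxn = 810.26 × -98.9 = -80135 kJ/h
Sensible, feed 137→25 °C: -29159 kJ/h
Outlet flows (mol/h): A 459.74, H₂ 459.74, B 810.26
Sensible, products 25→209 °C: 45370 kJ/h
Q = ΔH = -63924 kJ/h = -17.757 kW
Heat removed = 17.757 kJ/s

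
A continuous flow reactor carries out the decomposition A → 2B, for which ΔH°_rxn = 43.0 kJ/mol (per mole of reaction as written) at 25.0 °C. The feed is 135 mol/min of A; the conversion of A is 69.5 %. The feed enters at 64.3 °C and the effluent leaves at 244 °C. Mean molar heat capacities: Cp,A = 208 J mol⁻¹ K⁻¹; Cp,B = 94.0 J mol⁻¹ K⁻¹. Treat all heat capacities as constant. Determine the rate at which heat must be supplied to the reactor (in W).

Q_in = 144000 W

Extent of reaction ξ = 0.695 × 135 = 93.825 mol/min
Reaction term: ξ·ΔH°_rxn = 93.825 × 43.0 = 4034.5 kJ/min
Sensible, feed 64.3→25 °C: -1103.5 kJ/min
Outlet flows (mol/min): A 41.175, B 187.65
Sensible, products 25→244 °C: 5738.6 kJ/min
Q = ΔH = 8669.5 kJ/min = 144.49 kW
Heat supplied = 144490 W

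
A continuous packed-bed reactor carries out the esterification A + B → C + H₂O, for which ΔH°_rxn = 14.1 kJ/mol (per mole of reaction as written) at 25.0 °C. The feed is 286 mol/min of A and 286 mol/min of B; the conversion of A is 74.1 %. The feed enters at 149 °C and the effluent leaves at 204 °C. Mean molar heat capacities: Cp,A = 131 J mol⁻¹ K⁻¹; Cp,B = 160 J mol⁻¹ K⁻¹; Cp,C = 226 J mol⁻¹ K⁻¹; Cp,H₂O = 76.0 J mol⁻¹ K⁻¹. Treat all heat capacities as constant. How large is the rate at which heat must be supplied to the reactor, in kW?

Q_in = 133 kW

Extent of reaction ξ = 0.741 × 286 = 211.93 mol/min
Reaction term: ξ·ΔH°_rxn = 211.93 × 14.1 = 2988.2 kJ/min
Sensible, feed 149→25 °C: -10320 kJ/min
Outlet flows (mol/min): A 74.074, B 74.074, C 211.93, H₂O 211.93
Sensible, products 25→204 °C: 15315 kJ/min
Q = ΔH = 7982.9 kJ/min = 133.05 kW
Heat supplied = 133.05 kW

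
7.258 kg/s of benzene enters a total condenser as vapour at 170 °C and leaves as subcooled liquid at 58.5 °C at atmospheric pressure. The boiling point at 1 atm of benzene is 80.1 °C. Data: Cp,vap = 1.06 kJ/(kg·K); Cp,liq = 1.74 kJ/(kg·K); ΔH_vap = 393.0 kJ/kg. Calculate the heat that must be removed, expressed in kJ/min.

Q_c = 229000 kJ/min

vapour 170→80.1 °C: -95.294 kJ/kg
condensation at 80.1 °C: -393 kJ/kg
liquid 80.1→58.5 °C: -37.584 kJ/kg
Δh = -95.294 + -393 + -37.584 = -525.88 kJ/kg
Q = ṁ·Δh = 7.258 kg/s × -525.88 kJ/kg = -3816.8 kJ/s
|Q| = 3816.8 kW = 229010 kJ/min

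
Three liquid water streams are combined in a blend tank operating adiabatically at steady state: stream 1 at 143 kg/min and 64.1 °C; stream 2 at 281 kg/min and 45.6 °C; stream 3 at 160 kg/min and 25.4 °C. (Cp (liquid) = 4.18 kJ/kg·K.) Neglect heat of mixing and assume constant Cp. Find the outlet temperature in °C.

T_out = 44.6 °C

Energy balance with Q = 0: Σ ṁᵢCp,ᵢ(T_out − Tᵢ) = 0
T_out = Σ ṁᵢCp,ᵢTᵢ / Σ ṁᵢCp,ᵢ
      = 108860 / 2441.1 = 44.596 °C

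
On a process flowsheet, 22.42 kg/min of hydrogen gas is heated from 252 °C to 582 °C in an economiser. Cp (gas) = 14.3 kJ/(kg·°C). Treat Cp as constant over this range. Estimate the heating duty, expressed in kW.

Q = 1760 kW

Q = ṁ·Cp·ΔT = 22.42 × 14.3 × (582 − 252) = 105800 kJ/min
Converting: 105800 / 60 s = 1763.3 kW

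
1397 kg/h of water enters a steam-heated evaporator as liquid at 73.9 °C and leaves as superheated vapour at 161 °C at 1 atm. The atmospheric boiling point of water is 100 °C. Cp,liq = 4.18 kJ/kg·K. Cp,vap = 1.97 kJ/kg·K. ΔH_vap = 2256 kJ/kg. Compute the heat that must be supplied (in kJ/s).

Q = 964 kJ/s

liquid 73.9→100 °C: 109.1 kJ/kg
vaporisation at 100 °C: 2256 kJ/kg
vapour 100→161 °C: 120.17 kJ/kg
Δh = 109.1 + 2256 + 120.17 = 2485.3 kJ/kg
Q = ṁ·Δh = 1397 kg/h × 2485.3 kJ/kg = 3.4719e+06 kJ/h
|Q| = 964.42 kW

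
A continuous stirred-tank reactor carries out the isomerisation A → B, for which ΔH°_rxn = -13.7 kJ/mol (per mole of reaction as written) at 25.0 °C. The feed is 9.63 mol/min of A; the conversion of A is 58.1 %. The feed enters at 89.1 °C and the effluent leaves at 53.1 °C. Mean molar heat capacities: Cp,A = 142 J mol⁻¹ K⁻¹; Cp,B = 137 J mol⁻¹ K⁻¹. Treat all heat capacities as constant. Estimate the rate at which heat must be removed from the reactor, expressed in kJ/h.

Q_out = 7600 kJ/h

Extent of reaction ξ = 0.581 × 9.63 = 5.595 mol/min
Reaction term: ξ·ΔH°_rxn = 5.595 × -13.7 = -76.652 kJ/min
Sensible, feed 89.1→25 °C: -87.654 kJ/min
Outlet flows (mol/min): A 4.035, B 5.595
Sensible, products 25→53.1 °C: 37.64 kJ/min
Q = ΔH = -126.67 kJ/min = -2.1111 kW
Heat removed = 7600 kJ/h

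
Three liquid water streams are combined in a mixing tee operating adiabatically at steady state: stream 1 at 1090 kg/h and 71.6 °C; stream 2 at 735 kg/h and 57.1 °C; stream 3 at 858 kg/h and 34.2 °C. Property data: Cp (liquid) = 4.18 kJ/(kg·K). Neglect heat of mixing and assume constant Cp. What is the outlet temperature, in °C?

T_out = 55.7 °C

Energy balance with Q = 0: Σ ṁᵢCp,ᵢ(T_out − Tᵢ) = 0
T_out = Σ ṁᵢCp,ᵢTᵢ / Σ ṁᵢCp,ᵢ
      = 624310 / 11215 = 55.668 °C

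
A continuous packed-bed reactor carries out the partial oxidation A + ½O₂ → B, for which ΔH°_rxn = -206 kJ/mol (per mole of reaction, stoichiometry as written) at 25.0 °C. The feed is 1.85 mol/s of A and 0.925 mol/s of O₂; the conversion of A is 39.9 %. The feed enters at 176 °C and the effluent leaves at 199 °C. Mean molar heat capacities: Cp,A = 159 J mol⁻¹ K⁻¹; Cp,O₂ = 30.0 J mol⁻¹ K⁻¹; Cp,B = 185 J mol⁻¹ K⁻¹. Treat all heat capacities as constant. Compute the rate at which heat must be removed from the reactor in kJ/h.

Extent of reaction ξ = 0.399 × 1.85 = 0.73815 mol/s
Reaction term: ξ·ΔH°_rxn = 0.73815 × -206 = -152.06 kJ/s
Sensible, feed 176→25 °C: -48.607 kJ/s
Outlet flows (mol/s): A 1.1119, O₂ 0.55593, B 0.73815
Sensible, products 25→199 °C: 57.423 kJ/s
Q = ΔH = -143.24 kJ/s = -143.24 kW
Heat removed = 515670 kJ/h

Q_out = 516000 kJ/h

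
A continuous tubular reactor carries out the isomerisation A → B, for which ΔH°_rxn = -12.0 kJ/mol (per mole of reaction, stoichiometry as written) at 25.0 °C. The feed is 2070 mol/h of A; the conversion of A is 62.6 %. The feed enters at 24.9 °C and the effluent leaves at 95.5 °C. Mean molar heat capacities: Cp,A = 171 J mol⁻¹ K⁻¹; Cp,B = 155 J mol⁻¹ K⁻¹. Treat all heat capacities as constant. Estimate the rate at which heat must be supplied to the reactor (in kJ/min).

Q_in = 133 kJ/min

Extent of reaction ξ = 0.626 × 2070 = 1295.8 mol/h
Reaction term: ξ·ΔH°_rxn = 1295.8 × -12.0 = -15550 kJ/h
Sensible, feed 24.9→25 °C: 35.397 kJ/h
Outlet flows (mol/h): A 774.18, B 1295.8
Sensible, products 25→95.5 °C: 23493 kJ/h
Q = ΔH = 7978.8 kJ/h = 2.2163 kW
Heat supplied = 132.98 kJ/min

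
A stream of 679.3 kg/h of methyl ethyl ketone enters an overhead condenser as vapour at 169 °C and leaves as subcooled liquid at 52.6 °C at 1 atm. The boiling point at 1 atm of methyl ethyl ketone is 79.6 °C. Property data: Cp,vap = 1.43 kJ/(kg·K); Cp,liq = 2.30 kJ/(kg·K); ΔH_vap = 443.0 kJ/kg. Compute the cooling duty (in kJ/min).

Q_c = 7170 kJ/min

vapour 169→79.6 °C: -127.84 kJ/kg
condensation at 79.6 °C: -443 kJ/kg
liquid 79.6→52.6 °C: -62.1 kJ/kg
Δh = -127.84 + -443 + -62.1 = -632.94 kJ/kg
Q = ṁ·Δh = 679.3 kg/h × -632.94 kJ/kg = -429960 kJ/h
|Q| = 119.43 kW = 7166 kJ/min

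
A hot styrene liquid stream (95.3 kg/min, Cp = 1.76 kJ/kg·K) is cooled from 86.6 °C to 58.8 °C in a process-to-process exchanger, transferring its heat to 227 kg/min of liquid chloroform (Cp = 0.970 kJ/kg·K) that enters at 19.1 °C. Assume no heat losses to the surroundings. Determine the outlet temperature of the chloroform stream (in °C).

Heat released by hot stream: Q = 95.3 × 1.76 × (86.6 − 58.8) = 4662.8 kJ/min
Energy balance on cold side (adiabatic exchanger): Q = ṁ_c·Cp_c·(T_c,out − T_c,in)
T_c,out = 19.1 + 4662.8/(227 × 0.970) = 40.276 °C

T_c,out = 40.3 °C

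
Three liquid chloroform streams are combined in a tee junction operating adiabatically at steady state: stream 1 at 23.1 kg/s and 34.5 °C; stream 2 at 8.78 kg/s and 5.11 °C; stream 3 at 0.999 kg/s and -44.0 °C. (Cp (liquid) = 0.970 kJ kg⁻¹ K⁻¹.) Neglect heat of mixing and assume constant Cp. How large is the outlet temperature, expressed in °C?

T_out = 24.3 °C

No heat crosses the boundary, so H_out = H_in.
Σ ṁᵢCp,ᵢTᵢ = 23.1×0.970×34.5 + 8.78×0.970×5.11 + 0.999×0.970×-44.0 = 773.92
Σ ṁᵢCp,ᵢ = 23.1×0.970 + 8.78×0.970 + 0.999×0.970 = 31.893
T_out = 773.92 / 31.893 = 24.267 °C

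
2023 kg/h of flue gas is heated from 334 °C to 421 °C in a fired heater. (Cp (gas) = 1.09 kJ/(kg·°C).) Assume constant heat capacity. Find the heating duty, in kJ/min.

Q = 3200 kJ/min

Q = ṁ·Cp·ΔT = 2023 × 1.09 × (421 − 334) = 191840 kJ/h
Converting: 191840 / 3600 s = 53.289 kW
Heating duty = 3197.4 kJ/min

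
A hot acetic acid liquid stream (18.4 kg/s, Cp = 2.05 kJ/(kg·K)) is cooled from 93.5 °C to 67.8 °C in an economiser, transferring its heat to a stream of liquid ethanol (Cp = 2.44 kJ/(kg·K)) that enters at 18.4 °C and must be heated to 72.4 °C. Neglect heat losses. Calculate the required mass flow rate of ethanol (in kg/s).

Heat released by hot stream: Q = 18.4 × 2.05 × (93.5 − 67.8) = 969.4 kJ/s
Energy balance on cold side (adiabatic exchanger): Q = ṁ_c·Cp_c·(T_c,out − T_c,in)
ṁ_c = 969.4 / [2.44 × (72.4 − 18.4)] = 7.3573 kg/s

ṁ_c = 7.36 kg/s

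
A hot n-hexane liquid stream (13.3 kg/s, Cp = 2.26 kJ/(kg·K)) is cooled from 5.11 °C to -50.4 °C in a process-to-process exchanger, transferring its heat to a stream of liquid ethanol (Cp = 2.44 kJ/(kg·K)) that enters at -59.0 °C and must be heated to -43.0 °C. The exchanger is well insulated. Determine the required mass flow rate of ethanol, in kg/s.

ṁ_c = 42.7 kg/s

Heat released by hot stream: Q = 13.3 × 2.26 × (5.11 − -50.4) = 1668.5 kJ/s
Energy balance on cold side (adiabatic exchanger): Q = ṁ_c·Cp_c·(T_c,out − T_c,in)
ṁ_c = 1668.5 / [2.44 × (-43.0 − -59.0)] = 42.739 kg/s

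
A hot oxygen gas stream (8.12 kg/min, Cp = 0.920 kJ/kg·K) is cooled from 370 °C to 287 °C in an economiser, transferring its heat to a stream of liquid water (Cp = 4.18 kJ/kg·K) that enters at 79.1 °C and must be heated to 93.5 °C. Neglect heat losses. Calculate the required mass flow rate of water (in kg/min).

Heat released by hot stream: Q = 8.12 × 0.920 × (370 − 287) = 620.04 kJ/min
Energy balance on cold side (adiabatic exchanger): Q = ṁ_c·Cp_c·(T_c,out − T_c,in)
ṁ_c = 620.04 / [4.18 × (93.5 − 79.1)] = 10.301 kg/min

ṁ_c = 10.3 kg/min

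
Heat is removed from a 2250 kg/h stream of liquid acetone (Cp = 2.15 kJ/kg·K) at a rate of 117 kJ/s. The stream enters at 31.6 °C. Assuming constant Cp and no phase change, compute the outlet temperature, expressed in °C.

Q = 117 kJ/s = 421200 kJ/h
ΔT = Q/(ṁ·Cp) = 421200/(2250×2.15) = 87.07 K
T_out = 31.6 − 87.07 = -55.47 °C

T_out = -55.5 °C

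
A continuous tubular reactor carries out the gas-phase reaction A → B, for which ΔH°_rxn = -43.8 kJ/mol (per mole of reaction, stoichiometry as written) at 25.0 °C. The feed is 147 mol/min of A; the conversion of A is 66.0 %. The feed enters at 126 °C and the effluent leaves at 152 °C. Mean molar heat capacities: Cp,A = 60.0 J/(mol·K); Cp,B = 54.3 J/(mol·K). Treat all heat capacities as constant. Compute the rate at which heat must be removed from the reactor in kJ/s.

Extent of reaction ξ = 0.660 × 147 = 97.02 mol/min
Reaction term: ξ·ΔH°_rxn = 97.02 × -43.8 = -4249.5 kJ/min
Sensible, feed 126→25 °C: -890.82 kJ/min
Outlet flows (mol/min): A 49.98, B 97.02
Sensible, products 25→152 °C: 1049.9 kJ/min
Q = ΔH = -4090.4 kJ/min = -68.173 kW
Heat removed = 68.173 kJ/s

Q_out = 68.2 kJ/s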